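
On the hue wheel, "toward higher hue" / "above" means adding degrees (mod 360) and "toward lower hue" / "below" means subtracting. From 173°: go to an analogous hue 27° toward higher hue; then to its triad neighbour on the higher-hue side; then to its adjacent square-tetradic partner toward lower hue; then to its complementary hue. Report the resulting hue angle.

173 + 27 = 200°   (analog 27° ↑)
200 + 120 = 320°   (triadic ↑)
320 − 90 = 230°   (square ↓)
230 + 180 = 410 → 410 − 360 = 50°   (complement)

50°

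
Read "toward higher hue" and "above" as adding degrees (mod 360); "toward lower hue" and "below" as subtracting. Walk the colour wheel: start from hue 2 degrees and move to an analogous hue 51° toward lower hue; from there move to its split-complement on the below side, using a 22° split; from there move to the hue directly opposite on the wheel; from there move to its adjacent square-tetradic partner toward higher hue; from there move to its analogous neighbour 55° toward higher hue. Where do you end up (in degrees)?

74°

analog 51° ↓ −51°: 2 − 51 = -49 → -49 + 360 = 311°
split-comp 22° ↓ +158°: 311 + 158 = 469 → 469 − 360 = 109°
complement +180°: 109 + 180 = 289°
square ↑ +90°: 289 + 90 = 379 → 379 − 360 = 19°
analog 55° ↑ +55°: 19 + 55 = 74°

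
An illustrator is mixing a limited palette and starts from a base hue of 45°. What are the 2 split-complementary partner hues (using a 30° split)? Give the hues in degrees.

Split-complementary hues sit 30° either side of the complement.
Complement of 45°: 45 + 180 = 225°
225 − 30 = 195°
225 + 30 = 255°

195° and 255°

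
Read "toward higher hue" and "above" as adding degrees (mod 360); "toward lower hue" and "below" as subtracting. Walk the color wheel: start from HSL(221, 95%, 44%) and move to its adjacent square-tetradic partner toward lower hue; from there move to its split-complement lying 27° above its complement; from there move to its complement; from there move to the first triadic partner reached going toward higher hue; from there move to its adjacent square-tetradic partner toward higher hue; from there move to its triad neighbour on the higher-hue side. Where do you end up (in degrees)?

221 − 90 = 131°   (square ↓)
131 + 207 = 338°   (split-comp 27° ↑)
338 + 180 = 518 → 518 − 360 = 158°   (complement)
158 + 120 = 278°   (triadic ↑)
278 + 90 = 368 → 368 − 360 = 8°   (square ↑)
8 + 120 = 128°   (triadic ↑)

128°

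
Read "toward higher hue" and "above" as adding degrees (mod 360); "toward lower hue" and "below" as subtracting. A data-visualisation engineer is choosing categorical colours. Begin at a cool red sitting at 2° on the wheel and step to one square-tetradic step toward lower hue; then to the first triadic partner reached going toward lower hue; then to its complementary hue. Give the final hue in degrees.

332°

2 − 90 = -88 → -88 + 360 = 272°   (square ↓)
272 − 120 = 152°   (triadic ↓)
152 + 180 = 332°   (complement)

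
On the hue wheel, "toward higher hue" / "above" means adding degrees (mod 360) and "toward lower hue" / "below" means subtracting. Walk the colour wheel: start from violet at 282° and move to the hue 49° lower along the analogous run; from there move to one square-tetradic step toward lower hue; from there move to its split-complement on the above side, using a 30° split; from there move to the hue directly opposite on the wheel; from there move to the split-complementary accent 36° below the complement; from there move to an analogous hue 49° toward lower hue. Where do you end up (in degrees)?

−49° (analog 49° ↓): 282 − 49 = 233°
−90° (square ↓): 233 − 90 = 143°
+210° (split-comp 30° ↑): 143 + 210 = 353°
+180° (complement): 353 + 180 = 533 → 533 − 360 = 173°
+144° (split-comp 36° ↓): 173 + 144 = 317°
−49° (analog 49° ↓): 317 − 49 = 268°

268°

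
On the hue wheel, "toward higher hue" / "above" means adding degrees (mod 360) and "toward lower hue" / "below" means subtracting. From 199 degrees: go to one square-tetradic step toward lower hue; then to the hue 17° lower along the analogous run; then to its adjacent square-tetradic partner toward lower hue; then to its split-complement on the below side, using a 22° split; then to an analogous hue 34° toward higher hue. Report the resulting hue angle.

194°

−90° (square ↓): 199 − 90 = 109°
−17° (analog 17° ↓): 109 − 17 = 92°
−90° (square ↓): 92 − 90 = 2°
+158° (split-comp 22° ↓): 2 + 158 = 160°
+34° (analog 34° ↑): 160 + 34 = 194°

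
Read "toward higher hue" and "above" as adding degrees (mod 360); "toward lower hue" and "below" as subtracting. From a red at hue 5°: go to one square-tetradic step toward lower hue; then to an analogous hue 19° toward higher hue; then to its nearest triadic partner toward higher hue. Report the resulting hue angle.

5 − 90 = -85 → -85 + 360 = 275°   (square ↓)
275 + 19 = 294°   (analog 19° ↑)
294 + 120 = 414 → 414 − 360 = 54°   (triadic ↑)

54°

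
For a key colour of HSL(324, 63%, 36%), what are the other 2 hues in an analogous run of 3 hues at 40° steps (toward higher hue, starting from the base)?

Analogous hues sit every 40° along the wheel.
324 + 40 = 364 → 364 − 360 = 4°
324 + 80 = 404 → 404 − 360 = 44°

4° and 44°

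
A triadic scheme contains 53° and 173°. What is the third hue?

A triad spaces three hues 120° apart.
The full set is {53°, 173°, 293°}.

293°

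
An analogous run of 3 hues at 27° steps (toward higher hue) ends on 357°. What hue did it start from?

2 steps of 27° (toward higher hue) give a net shift of +54°.
Start = end − shift: 357 − 54 = 303°

303°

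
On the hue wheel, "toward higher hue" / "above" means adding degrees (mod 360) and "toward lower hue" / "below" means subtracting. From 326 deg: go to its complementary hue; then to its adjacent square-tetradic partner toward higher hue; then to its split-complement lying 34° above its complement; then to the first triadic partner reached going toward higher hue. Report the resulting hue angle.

+180° (complement): 326 + 180 = 506 → 506 − 360 = 146°
+90° (square ↑): 146 + 90 = 236°
+214° (split-comp 34° ↑): 236 + 214 = 450 → 450 − 360 = 90°
+120° (triadic ↑): 90 + 120 = 210°

210°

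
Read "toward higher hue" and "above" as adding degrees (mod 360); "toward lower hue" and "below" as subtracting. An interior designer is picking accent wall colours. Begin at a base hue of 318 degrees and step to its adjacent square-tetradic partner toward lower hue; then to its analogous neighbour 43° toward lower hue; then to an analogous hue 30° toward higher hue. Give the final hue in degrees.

215°

−90° (square ↓): 318 − 90 = 228°
−43° (analog 43° ↓): 228 − 43 = 185°
+30° (analog 30° ↑): 185 + 30 = 215°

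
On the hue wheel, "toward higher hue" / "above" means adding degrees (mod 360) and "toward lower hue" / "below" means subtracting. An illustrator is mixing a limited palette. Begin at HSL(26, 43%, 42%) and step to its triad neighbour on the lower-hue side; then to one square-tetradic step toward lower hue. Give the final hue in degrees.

176°

26 − 120 = -94 → -94 + 360 = 266°   (triadic ↓)
266 − 90 = 176°   (square ↓)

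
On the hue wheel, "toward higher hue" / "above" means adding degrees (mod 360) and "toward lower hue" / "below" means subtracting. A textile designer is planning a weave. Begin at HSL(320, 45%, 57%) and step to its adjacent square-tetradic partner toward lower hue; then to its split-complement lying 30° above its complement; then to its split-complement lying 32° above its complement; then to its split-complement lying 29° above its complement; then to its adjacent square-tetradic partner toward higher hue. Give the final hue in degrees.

−90° (square ↓): 320 − 90 = 230°
+210° (split-comp 30° ↑): 230 + 210 = 440 → 440 − 360 = 80°
+212° (split-comp 32° ↑): 80 + 212 = 292°
+209° (split-comp 29° ↑): 292 + 209 = 501 → 501 − 360 = 141°
+90° (square ↑): 141 + 90 = 231°

231°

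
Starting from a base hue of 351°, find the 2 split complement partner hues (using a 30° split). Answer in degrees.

141° and 201°

Split-complementary hues sit 30° either side of the complement.
Complement of 351°: 351 + 180 = 531 → 531 − 360 = 171°
171 − 30 = 141°
171 + 30 = 201°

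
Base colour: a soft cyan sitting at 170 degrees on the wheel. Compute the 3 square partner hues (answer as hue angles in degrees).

A square tetradic scheme places four hues every 90°.
170 + 90 = 260°
170 + 180 = 350°
170 + 270 = 440 → 440 − 360 = 80°

260°, 350°, and 80°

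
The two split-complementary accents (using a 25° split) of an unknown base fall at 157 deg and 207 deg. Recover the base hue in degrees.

The accents sit 25° either side of the complement, so the complement is their short-arc midpoint on the wheel.
Short-arc midpoint of 157° and 207°: 182°.
Base is 180° from the complement: 182 − 180 = 2°

2°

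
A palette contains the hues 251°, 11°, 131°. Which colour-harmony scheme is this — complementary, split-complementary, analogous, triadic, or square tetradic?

triadic

Sort the hues: 11°, 131°, 251°.
Successive gaps around the wheel: 120°, 120°, 120°.
Three hues equally spaced 120° apart form a triad.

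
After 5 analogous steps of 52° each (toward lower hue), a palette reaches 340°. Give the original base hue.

240°

5 steps of 52° (toward lower hue) give a net shift of −260°.
Start = end − shift: 340 + 260 = 600 → 600 − 360 = 240°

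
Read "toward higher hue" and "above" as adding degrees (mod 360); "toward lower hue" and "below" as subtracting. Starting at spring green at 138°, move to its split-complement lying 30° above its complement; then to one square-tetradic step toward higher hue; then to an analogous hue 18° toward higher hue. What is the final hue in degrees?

96°

split-comp 30° ↑ +210°: 138 + 210 = 348°
square ↑ +90°: 348 + 90 = 438 → 438 − 360 = 78°
analog 18° ↑ +18°: 78 + 18 = 96°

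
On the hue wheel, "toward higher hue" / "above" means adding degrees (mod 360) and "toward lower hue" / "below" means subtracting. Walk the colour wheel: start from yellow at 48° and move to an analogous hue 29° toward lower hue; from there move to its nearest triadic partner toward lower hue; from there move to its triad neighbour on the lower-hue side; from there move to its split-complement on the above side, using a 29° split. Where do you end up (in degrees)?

analog 29° ↓ −29°: 48 − 29 = 19°
triadic ↓ −120°: 19 − 120 = -101 → -101 + 360 = 259°
triadic ↓ −120°: 259 − 120 = 139°
split-comp 29° ↑ +209°: 139 + 209 = 348°

348°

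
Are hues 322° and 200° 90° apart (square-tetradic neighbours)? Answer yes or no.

Angular distance: |322 − 200| = 122 = 122°.
90° apart (square-tetradic neighbours) requires 90°.

no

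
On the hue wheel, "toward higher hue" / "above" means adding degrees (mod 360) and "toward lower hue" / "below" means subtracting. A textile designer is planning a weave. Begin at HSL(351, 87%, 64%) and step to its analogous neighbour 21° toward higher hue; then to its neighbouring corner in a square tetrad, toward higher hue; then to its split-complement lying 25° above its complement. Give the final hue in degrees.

+21° (analog 21° ↑): 351 + 21 = 372 → 372 − 360 = 12°
+90° (square ↑): 12 + 90 = 102°
+205° (split-comp 25° ↑): 102 + 205 = 307°

307°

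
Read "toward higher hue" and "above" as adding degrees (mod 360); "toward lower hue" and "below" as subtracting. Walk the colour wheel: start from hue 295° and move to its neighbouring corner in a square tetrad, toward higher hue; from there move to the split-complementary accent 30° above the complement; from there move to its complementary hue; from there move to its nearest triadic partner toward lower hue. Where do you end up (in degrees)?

295 + 90 = 385 → 385 − 360 = 25°   (square ↑)
25 + 210 = 235°   (split-comp 30° ↑)
235 + 180 = 415 → 415 − 360 = 55°   (complement)
55 − 120 = -65 → -65 + 360 = 295°   (triadic ↓)

295°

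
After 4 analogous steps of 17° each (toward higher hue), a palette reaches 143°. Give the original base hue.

4 steps of 17° (toward higher hue) give a net shift of +68°.
Start = end − shift: 143 − 68 = 75°

75°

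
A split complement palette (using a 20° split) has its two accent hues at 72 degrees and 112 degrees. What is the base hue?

272°

The accents sit 20° either side of the complement, so the complement is their short-arc midpoint on the wheel.
Short-arc midpoint of 72° and 112°: 92°.
Base is 180° from the complement: 92 − 180 = -88 → -88 + 360 = 272°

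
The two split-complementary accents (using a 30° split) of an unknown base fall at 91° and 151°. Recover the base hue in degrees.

301°

The accents sit 30° either side of the complement, so the complement is their short-arc midpoint on the wheel.
Short-arc midpoint of 91° and 151°: 121°.
Base is 180° from the complement: 121 − 180 = -59 → -59 + 360 = 301°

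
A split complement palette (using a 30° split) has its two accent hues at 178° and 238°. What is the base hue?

28°

The accents sit 30° either side of the complement, so the complement is their short-arc midpoint on the wheel.
Short-arc midpoint of 178° and 238°: 208°.
Base is 180° from the complement: 208 − 180 = 28°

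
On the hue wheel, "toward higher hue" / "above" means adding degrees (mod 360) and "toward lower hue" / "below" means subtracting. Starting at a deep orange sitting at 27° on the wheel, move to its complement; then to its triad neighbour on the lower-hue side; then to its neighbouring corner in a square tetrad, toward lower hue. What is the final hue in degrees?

27 + 180 = 207°   (complement)
207 − 120 = 87°   (triadic ↓)
87 − 90 = -3 → -3 + 360 = 357°   (square ↓)

357°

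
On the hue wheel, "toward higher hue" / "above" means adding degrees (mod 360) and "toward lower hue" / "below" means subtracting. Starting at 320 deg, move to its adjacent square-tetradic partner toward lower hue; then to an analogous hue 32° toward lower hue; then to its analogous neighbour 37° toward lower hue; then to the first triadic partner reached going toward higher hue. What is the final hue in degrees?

square ↓ −90°: 320 − 90 = 230°
analog 32° ↓ −32°: 230 − 32 = 198°
analog 37° ↓ −37°: 198 − 37 = 161°
triadic ↑ +120°: 161 + 120 = 281°

281°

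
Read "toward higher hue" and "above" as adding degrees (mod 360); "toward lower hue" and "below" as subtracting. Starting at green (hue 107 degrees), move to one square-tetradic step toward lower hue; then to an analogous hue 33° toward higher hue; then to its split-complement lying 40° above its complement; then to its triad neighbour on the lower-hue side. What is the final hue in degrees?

150°

square ↓ −90°: 107 − 90 = 17°
analog 33° ↑ +33°: 17 + 33 = 50°
split-comp 40° ↑ +220°: 50 + 220 = 270°
triadic ↓ −120°: 270 − 120 = 150°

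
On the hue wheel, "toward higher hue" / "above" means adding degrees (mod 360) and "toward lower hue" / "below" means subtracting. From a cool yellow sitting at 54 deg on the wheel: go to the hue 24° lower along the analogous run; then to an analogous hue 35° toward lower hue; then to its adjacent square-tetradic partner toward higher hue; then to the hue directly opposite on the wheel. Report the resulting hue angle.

−24° (analog 24° ↓): 54 − 24 = 30°
−35° (analog 35° ↓): 30 − 35 = -5 → -5 + 360 = 355°
+90° (square ↑): 355 + 90 = 445 → 445 − 360 = 85°
+180° (complement): 85 + 180 = 265°

265°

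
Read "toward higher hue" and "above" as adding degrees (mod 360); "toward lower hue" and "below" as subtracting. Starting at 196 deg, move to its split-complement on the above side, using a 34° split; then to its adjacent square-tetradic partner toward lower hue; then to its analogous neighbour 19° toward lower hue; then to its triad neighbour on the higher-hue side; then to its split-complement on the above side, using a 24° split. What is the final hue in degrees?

265°

+214° (split-comp 34° ↑): 196 + 214 = 410 → 410 − 360 = 50°
−90° (square ↓): 50 − 90 = -40 → -40 + 360 = 320°
−19° (analog 19° ↓): 320 − 19 = 301°
+120° (triadic ↑): 301 + 120 = 421 → 421 − 360 = 61°
+204° (split-comp 24° ↑): 61 + 204 = 265°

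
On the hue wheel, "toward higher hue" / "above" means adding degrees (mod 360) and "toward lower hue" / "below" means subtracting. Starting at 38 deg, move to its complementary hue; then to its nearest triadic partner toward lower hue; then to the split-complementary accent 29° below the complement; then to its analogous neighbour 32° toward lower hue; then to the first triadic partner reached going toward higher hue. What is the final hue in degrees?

337°

complement +180°: 38 + 180 = 218°
triadic ↓ −120°: 218 − 120 = 98°
split-comp 29° ↓ +151°: 98 + 151 = 249°
analog 32° ↓ −32°: 249 − 32 = 217°
triadic ↑ +120°: 217 + 120 = 337°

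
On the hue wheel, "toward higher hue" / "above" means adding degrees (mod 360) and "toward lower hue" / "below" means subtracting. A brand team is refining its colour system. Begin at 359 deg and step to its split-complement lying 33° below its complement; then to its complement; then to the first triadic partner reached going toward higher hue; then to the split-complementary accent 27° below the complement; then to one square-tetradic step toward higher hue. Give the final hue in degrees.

split-comp 33° ↓ +147°: 359 + 147 = 506 → 506 − 360 = 146°
complement +180°: 146 + 180 = 326°
triadic ↑ +120°: 326 + 120 = 446 → 446 − 360 = 86°
split-comp 27° ↓ +153°: 86 + 153 = 239°
square ↑ +90°: 239 + 90 = 329°

329°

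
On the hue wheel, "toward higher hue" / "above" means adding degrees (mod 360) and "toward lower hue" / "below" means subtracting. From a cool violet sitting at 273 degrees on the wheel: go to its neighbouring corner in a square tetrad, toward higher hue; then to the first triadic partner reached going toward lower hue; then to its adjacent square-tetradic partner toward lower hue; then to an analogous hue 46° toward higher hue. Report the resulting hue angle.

199°

square ↑ +90°: 273 + 90 = 363 → 363 − 360 = 3°
triadic ↓ −120°: 3 − 120 = -117 → -117 + 360 = 243°
square ↓ −90°: 243 − 90 = 153°
analog 46° ↑ +46°: 153 + 46 = 199°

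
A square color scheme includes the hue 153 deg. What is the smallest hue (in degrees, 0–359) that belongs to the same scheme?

A square tetradic scheme places four hues every 90°.
The full set through 153° is {63°, 153°, 243°, 333°}.

63°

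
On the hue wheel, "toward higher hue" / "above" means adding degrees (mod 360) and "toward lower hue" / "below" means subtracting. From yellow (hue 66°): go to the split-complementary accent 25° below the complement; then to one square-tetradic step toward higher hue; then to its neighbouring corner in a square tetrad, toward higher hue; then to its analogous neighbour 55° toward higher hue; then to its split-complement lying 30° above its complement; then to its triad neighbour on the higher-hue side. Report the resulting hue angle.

split-comp 25° ↓ +155°: 66 + 155 = 221°
square ↑ +90°: 221 + 90 = 311°
square ↑ +90°: 311 + 90 = 401 → 401 − 360 = 41°
analog 55° ↑ +55°: 41 + 55 = 96°
split-comp 30° ↑ +210°: 96 + 210 = 306°
triadic ↑ +120°: 306 + 120 = 426 → 426 − 360 = 66°

66°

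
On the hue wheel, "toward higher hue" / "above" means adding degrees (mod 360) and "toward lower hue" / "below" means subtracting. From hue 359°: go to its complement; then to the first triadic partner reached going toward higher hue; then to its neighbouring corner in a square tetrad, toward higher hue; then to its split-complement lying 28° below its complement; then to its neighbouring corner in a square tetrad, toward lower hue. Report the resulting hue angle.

91°

359 + 180 = 539 → 539 − 360 = 179°   (complement)
179 + 120 = 299°   (triadic ↑)
299 + 90 = 389 → 389 − 360 = 29°   (square ↑)
29 + 152 = 181°   (split-comp 28° ↓)
181 − 90 = 91°   (square ↓)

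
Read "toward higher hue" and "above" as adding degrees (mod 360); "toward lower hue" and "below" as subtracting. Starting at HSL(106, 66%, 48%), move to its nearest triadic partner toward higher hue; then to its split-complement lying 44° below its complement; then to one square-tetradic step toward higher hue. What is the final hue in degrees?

106 + 120 = 226°   (triadic ↑)
226 + 136 = 362 → 362 − 360 = 2°   (split-comp 44° ↓)
2 + 90 = 92°   (square ↑)

92°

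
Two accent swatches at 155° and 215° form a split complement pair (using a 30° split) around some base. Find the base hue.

The accents sit 30° either side of the complement, so the complement is their short-arc midpoint on the wheel.
Short-arc midpoint of 155° and 215°: 185°.
Base is 180° from the complement: 185 − 180 = 5°

5°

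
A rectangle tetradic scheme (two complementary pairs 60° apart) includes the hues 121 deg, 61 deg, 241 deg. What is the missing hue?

301°

A rectangular tetradic uses two complementary pairs 60° apart: offsets 0°, 60°, 180°, 240°.
Among {61°, 121°, 241°}, 61° and 241° are a 180° pair.
The remaining hue 121° needs its own complement: 121 + 180 = 301°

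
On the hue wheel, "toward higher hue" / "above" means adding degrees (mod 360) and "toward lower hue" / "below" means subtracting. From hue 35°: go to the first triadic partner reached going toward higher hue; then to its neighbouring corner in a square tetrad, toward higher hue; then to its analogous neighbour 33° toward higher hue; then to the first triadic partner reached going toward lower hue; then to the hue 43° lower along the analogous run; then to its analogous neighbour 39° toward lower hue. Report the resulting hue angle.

76°

triadic ↑ +120°: 35 + 120 = 155°
square ↑ +90°: 155 + 90 = 245°
analog 33° ↑ +33°: 245 + 33 = 278°
triadic ↓ −120°: 278 − 120 = 158°
analog 43° ↓ −43°: 158 − 43 = 115°
analog 39° ↓ −39°: 115 − 39 = 76°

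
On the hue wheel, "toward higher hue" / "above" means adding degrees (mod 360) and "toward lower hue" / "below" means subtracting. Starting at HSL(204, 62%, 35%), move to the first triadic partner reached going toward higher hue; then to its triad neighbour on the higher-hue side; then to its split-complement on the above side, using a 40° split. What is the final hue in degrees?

+120° (triadic ↑): 204 + 120 = 324°
+120° (triadic ↑): 324 + 120 = 444 → 444 − 360 = 84°
+220° (split-comp 40° ↑): 84 + 220 = 304°

304°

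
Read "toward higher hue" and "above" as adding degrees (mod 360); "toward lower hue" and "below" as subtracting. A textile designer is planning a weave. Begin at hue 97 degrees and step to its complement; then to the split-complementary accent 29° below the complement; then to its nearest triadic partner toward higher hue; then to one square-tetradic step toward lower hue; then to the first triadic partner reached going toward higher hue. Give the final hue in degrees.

218°

complement +180°: 97 + 180 = 277°
split-comp 29° ↓ +151°: 277 + 151 = 428 → 428 − 360 = 68°
triadic ↑ +120°: 68 + 120 = 188°
square ↓ −90°: 188 − 90 = 98°
triadic ↑ +120°: 98 + 120 = 218°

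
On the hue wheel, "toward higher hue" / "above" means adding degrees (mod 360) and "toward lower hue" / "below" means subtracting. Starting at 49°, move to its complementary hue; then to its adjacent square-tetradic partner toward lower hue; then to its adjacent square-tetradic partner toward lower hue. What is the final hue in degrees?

49°

49 + 180 = 229°   (complement)
229 − 90 = 139°   (square ↓)
139 − 90 = 49°   (square ↓)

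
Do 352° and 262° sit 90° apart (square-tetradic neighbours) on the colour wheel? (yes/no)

yes

Angular distance: |352 − 262| = 90 = 90°.
90° apart (square-tetradic neighbours) requires 90°.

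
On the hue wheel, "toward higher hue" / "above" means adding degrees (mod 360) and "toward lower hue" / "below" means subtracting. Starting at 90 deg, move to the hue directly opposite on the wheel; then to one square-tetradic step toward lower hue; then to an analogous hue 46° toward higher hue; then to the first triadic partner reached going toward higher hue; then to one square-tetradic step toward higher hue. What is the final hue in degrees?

76°

+180° (complement): 90 + 180 = 270°
−90° (square ↓): 270 − 90 = 180°
+46° (analog 46° ↑): 180 + 46 = 226°
+120° (triadic ↑): 226 + 120 = 346°
+90° (square ↑): 346 + 90 = 436 → 436 − 360 = 76°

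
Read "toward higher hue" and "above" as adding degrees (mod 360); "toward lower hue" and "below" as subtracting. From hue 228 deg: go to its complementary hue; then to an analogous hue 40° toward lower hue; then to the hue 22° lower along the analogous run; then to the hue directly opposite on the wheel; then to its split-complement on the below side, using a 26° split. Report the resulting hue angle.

320°

228 + 180 = 408 → 408 − 360 = 48°   (complement)
48 − 40 = 8°   (analog 40° ↓)
8 − 22 = -14 → -14 + 360 = 346°   (analog 22° ↓)
346 + 180 = 526 → 526 − 360 = 166°   (complement)
166 + 154 = 320°   (split-comp 26° ↓)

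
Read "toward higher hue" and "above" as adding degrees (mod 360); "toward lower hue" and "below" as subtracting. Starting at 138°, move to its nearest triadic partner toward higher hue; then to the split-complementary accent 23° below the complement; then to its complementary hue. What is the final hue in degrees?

235°

138 + 120 = 258°   (triadic ↑)
258 + 157 = 415 → 415 − 360 = 55°   (split-comp 23° ↓)
55 + 180 = 235°   (complement)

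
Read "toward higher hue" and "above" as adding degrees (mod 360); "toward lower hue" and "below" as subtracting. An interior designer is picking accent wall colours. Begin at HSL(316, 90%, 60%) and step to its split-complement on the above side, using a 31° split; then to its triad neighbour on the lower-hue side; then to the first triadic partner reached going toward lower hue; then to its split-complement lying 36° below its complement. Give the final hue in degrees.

71°

split-comp 31° ↑ +211°: 316 + 211 = 527 → 527 − 360 = 167°
triadic ↓ −120°: 167 − 120 = 47°
triadic ↓ −120°: 47 − 120 = -73 → -73 + 360 = 287°
split-comp 36° ↓ +144°: 287 + 144 = 431 → 431 − 360 = 71°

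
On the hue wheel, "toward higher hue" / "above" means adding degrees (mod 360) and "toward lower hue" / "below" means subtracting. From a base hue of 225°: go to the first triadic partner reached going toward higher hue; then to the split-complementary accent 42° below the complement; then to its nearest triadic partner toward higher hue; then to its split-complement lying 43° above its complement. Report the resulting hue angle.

106°

triadic ↑ +120°: 225 + 120 = 345°
split-comp 42° ↓ +138°: 345 + 138 = 483 → 483 − 360 = 123°
triadic ↑ +120°: 123 + 120 = 243°
split-comp 43° ↑ +223°: 243 + 223 = 466 → 466 − 360 = 106°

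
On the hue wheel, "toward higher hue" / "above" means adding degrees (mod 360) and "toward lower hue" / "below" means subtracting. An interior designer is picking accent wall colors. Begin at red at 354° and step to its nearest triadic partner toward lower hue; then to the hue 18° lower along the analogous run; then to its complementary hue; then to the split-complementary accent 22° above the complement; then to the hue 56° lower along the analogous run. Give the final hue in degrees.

triadic ↓ −120°: 354 − 120 = 234°
analog 18° ↓ −18°: 234 − 18 = 216°
complement +180°: 216 + 180 = 396 → 396 − 360 = 36°
split-comp 22° ↑ +202°: 36 + 202 = 238°
analog 56° ↓ −56°: 238 − 56 = 182°

182°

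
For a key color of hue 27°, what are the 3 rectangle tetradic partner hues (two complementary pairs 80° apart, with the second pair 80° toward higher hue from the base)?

107°, 207° and 287°

A rectangular tetradic uses two complementary pairs 80° apart: offsets 0°, 80°, 180°, 260°.
27 + 80 = 107°
27 + 180 = 207°
27 + 260 = 287°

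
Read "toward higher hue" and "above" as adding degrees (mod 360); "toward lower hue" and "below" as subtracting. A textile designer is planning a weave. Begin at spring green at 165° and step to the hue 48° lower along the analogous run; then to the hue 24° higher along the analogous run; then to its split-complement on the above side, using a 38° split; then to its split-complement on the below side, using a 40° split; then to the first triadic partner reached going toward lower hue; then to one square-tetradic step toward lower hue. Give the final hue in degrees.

289°

analog 48° ↓ −48°: 165 − 48 = 117°
analog 24° ↑ +24°: 117 + 24 = 141°
split-comp 38° ↑ +218°: 141 + 218 = 359°
split-comp 40° ↓ +140°: 359 + 140 = 499 → 499 − 360 = 139°
triadic ↓ −120°: 139 − 120 = 19°
square ↓ −90°: 19 − 90 = -71 → -71 + 360 = 289°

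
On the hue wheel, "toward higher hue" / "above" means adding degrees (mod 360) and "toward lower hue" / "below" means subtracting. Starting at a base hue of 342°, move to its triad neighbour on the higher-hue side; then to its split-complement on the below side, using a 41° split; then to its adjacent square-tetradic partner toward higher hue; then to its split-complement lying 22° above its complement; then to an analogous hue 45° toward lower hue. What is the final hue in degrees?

342 + 120 = 462 → 462 − 360 = 102°   (triadic ↑)
102 + 139 = 241°   (split-comp 41° ↓)
241 + 90 = 331°   (square ↑)
331 + 202 = 533 → 533 − 360 = 173°   (split-comp 22° ↑)
173 − 45 = 128°   (analog 45° ↓)

128°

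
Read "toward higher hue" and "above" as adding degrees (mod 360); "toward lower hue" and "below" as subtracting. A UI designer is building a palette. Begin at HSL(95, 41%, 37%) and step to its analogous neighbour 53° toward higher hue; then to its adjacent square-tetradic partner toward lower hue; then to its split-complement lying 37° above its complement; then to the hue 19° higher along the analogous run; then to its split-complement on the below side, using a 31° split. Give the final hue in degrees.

83°

95 + 53 = 148°   (analog 53° ↑)
148 − 90 = 58°   (square ↓)
58 + 217 = 275°   (split-comp 37° ↑)
275 + 19 = 294°   (analog 19° ↑)
294 + 149 = 443 → 443 − 360 = 83°   (split-comp 31° ↓)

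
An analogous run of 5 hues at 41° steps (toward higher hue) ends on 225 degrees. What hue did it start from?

4 steps of 41° (toward higher hue) give a net shift of +164°.
Start = end − shift: 225 − 164 = 61°

61°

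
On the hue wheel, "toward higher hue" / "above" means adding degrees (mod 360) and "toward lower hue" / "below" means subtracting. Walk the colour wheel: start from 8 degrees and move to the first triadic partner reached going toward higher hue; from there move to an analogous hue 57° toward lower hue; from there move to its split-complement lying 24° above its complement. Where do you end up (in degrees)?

triadic ↑ +120°: 8 + 120 = 128°
analog 57° ↓ −57°: 128 − 57 = 71°
split-comp 24° ↑ +204°: 71 + 204 = 275°

275°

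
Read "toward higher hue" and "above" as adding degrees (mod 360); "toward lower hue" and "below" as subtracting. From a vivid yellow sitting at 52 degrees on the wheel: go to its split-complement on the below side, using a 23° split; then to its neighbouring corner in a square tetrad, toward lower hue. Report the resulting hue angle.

+157° (split-comp 23° ↓): 52 + 157 = 209°
−90° (square ↓): 209 − 90 = 119°

119°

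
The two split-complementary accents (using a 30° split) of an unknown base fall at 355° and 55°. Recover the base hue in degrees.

The accents sit 30° either side of the complement, so the complement is their short-arc midpoint on the wheel.
Short-arc midpoint of 355° and 55°: 25°.
Base is 180° from the complement: 25 − 180 = -155 → -155 + 360 = 205°

205°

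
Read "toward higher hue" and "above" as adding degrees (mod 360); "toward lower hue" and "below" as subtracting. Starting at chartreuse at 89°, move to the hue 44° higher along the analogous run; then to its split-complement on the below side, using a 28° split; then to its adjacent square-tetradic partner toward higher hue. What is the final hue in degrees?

analog 44° ↑ +44°: 89 + 44 = 133°
split-comp 28° ↓ +152°: 133 + 152 = 285°
square ↑ +90°: 285 + 90 = 375 → 375 − 360 = 15°

15°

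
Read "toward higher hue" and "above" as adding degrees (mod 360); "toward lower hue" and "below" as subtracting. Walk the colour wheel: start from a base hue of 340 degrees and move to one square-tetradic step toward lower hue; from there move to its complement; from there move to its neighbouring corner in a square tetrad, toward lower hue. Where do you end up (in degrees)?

340°

−90° (square ↓): 340 − 90 = 250°
+180° (complement): 250 + 180 = 430 → 430 − 360 = 70°
−90° (square ↓): 70 − 90 = -20 → -20 + 360 = 340°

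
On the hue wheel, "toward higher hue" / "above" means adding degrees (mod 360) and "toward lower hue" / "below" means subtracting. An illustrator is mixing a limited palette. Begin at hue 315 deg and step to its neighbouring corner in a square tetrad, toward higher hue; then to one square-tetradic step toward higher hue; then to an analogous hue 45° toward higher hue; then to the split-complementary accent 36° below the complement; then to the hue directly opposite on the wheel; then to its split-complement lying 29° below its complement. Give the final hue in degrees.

square ↑ +90°: 315 + 90 = 405 → 405 − 360 = 45°
square ↑ +90°: 45 + 90 = 135°
analog 45° ↑ +45°: 135 + 45 = 180°
split-comp 36° ↓ +144°: 180 + 144 = 324°
complement +180°: 324 + 180 = 504 → 504 − 360 = 144°
split-comp 29° ↓ +151°: 144 + 151 = 295°

295°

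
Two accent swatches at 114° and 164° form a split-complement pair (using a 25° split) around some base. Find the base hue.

319°

The accents sit 25° either side of the complement, so the complement is their short-arc midpoint on the wheel.
Short-arc midpoint of 114° and 164°: 139°.
Base is 180° from the complement: 139 − 180 = -41 → -41 + 360 = 319°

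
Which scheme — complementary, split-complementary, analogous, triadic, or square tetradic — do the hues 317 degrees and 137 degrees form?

complementary

Sort the hues: 137°, 317°.
Successive gaps around the wheel: 180°, 180°.
Two hues 180° apart are complementary.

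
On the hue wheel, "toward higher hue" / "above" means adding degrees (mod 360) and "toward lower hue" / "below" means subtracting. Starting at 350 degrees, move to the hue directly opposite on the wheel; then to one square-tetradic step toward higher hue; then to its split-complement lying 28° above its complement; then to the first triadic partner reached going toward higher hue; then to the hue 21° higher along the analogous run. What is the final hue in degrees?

350 + 180 = 530 → 530 − 360 = 170°   (complement)
170 + 90 = 260°   (square ↑)
260 + 208 = 468 → 468 − 360 = 108°   (split-comp 28° ↑)
108 + 120 = 228°   (triadic ↑)
228 + 21 = 249°   (analog 21° ↑)

249°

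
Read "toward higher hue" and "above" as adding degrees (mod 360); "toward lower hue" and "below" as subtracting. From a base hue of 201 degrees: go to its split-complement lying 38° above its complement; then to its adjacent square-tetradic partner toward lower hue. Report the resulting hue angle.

329°

split-comp 38° ↑ +218°: 201 + 218 = 419 → 419 − 360 = 59°
square ↓ −90°: 59 − 90 = -31 → -31 + 360 = 329°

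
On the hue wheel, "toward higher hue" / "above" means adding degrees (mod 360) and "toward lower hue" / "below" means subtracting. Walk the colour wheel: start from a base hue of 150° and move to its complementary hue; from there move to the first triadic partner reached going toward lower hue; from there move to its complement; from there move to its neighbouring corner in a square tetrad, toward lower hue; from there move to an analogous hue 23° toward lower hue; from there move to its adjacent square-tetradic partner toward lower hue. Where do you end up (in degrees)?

187°

complement +180°: 150 + 180 = 330°
triadic ↓ −120°: 330 − 120 = 210°
complement +180°: 210 + 180 = 390 → 390 − 360 = 30°
square ↓ −90°: 30 − 90 = -60 → -60 + 360 = 300°
analog 23° ↓ −23°: 300 − 23 = 277°
square ↓ −90°: 277 − 90 = 187°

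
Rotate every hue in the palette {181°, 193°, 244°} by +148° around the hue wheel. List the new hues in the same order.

329°, 341°, 32°

181 + 148 = 329°
193 + 148 = 341°
244 + 148 = 392 → 392 − 360 = 32°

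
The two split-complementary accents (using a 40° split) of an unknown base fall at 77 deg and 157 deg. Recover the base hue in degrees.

The accents sit 40° either side of the complement, so the complement is their short-arc midpoint on the wheel.
Short-arc midpoint of 77° and 157°: 117°.
Base is 180° from the complement: 117 − 180 = -63 → -63 + 360 = 297°

297°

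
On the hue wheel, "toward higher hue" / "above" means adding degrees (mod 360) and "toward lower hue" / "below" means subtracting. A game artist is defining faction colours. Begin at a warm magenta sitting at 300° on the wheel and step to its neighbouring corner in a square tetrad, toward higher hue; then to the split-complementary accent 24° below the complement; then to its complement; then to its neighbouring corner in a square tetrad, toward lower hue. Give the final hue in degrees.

276°

+90° (square ↑): 300 + 90 = 390 → 390 − 360 = 30°
+156° (split-comp 24° ↓): 30 + 156 = 186°
+180° (complement): 186 + 180 = 366 → 366 − 360 = 6°
−90° (square ↓): 6 − 90 = -84 → -84 + 360 = 276°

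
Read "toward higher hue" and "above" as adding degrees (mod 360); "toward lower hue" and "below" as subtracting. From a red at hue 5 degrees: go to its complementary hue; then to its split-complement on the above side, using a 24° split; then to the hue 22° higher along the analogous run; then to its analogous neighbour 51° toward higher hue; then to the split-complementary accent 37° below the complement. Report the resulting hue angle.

245°

+180° (complement): 5 + 180 = 185°
+204° (split-comp 24° ↑): 185 + 204 = 389 → 389 − 360 = 29°
+22° (analog 22° ↑): 29 + 22 = 51°
+51° (analog 51° ↑): 51 + 51 = 102°
+143° (split-comp 37° ↓): 102 + 143 = 245°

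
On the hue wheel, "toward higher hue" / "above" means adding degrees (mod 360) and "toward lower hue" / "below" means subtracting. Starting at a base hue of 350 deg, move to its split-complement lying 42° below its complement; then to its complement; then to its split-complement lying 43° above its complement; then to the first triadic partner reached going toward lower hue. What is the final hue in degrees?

+138° (split-comp 42° ↓): 350 + 138 = 488 → 488 − 360 = 128°
+180° (complement): 128 + 180 = 308°
+223° (split-comp 43° ↑): 308 + 223 = 531 → 531 − 360 = 171°
−120° (triadic ↓): 171 − 120 = 51°

51°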